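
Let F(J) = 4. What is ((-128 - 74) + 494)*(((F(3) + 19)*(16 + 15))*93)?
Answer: 19362228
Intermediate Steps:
((-128 - 74) + 494)*(((F(3) + 19)*(16 + 15))*93) = ((-128 - 74) + 494)*(((4 + 19)*(16 + 15))*93) = (-202 + 494)*((23*31)*93) = 292*(713*93) = 292*66309 = 19362228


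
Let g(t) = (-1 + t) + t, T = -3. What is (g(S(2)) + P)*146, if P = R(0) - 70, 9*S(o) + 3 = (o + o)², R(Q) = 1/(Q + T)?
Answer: -89936/9 ≈ -9992.9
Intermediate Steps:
R(Q) = 1/(-3 + Q) (R(Q) = 1/(Q - 3) = 1/(-3 + Q))
S(o) = -⅓ + 4*o²/9 (S(o) = -⅓ + (o + o)²/9 = -⅓ + (2*o)²/9 = -⅓ + (4*o²)/9 = -⅓ + 4*o²/9)
g(t) = -1 + 2*t
P = -211/3 (P = 1/(-3 + 0) - 70 = 1/(-3) - 70 = -⅓ - 70 = -211/3 ≈ -70.333)
(g(S(2)) + P)*146 = ((-1 + 2*(-⅓ + (4/9)*2²)) - 211/3)*146 = ((-1 + 2*(-⅓ + (4/9)*4)) - 211/3)*146 = ((-1 + 2*(-⅓ + 16/9)) - 211/3)*146 = ((-1 + 2*(13/9)) - 211/3)*146 = ((-1 + 26/9) - 211/3)*146 = (17/9 - 211/3)*146 = -616/9*146 = -89936/9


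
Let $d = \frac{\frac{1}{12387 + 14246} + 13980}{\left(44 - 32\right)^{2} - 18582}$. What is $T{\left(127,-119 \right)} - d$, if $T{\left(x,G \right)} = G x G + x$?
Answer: $\frac{883206779033137}{491059254} \approx 1.7986 \cdot 10^{6}$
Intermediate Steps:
$T{\left(x,G \right)} = x + x G^{2}$ ($T{\left(x,G \right)} = x G^{2} + x = x + x G^{2}$)
$d = - \frac{372329341}{491059254}$ ($d = \frac{\frac{1}{26633} + 13980}{12^{2} - 18582} = \frac{\frac{1}{26633} + 13980}{144 - 18582} = \frac{372329341}{26633 \left(-18438\right)} = \frac{372329341}{26633} \left(- \frac{1}{18438}\right) = - \frac{372329341}{491059254} \approx -0.75822$)
$T{\left(127,-119 \right)} - d = 127 \left(1 + \left(-119\right)^{2}\right) - - \frac{372329341}{491059254} = 127 \left(1 + 14161\right) + \frac{372329341}{491059254} = 127 \cdot 14162 + \frac{372329341}{491059254} = 1798574 + \frac{372329341}{491059254} = \frac{883206779033137}{491059254}$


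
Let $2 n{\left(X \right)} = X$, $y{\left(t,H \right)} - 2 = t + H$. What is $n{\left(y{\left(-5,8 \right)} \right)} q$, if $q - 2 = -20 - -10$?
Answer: $-20$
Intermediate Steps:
$y{\left(t,H \right)} = 2 + H + t$ ($y{\left(t,H \right)} = 2 + \left(t + H\right) = 2 + \left(H + t\right) = 2 + H + t$)
$n{\left(X \right)} = \frac{X}{2}$
$q = -8$ ($q = 2 - 10 = -8$)
$n{\left(y{\left(-5,8 \right)} \right)} q = \frac{2 + 8 - 5}{2} \left(-8\right) = \frac{1}{2} \cdot 5 \left(-8\right) = \frac{5}{2} \left(-8\right) = -20$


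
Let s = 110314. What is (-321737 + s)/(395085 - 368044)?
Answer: -211423/27041 ≈ -7.8186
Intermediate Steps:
(-321737 + s)/(395085 - 368044) = (-321737 + 110314)/(395085 - 368044) = -211423/27041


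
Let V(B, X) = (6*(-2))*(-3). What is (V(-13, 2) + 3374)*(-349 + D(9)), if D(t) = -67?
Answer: -1418560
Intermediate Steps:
V(B, X) = 36 (V(B, X) = -12*(-3) = 36)
(V(-13, 2) + 3374)*(-349 + D(9)) = (36 + 3374)*(-349 - 67) = 3410*(-416) = -1418560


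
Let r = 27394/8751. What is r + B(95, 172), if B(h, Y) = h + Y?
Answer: 2363911/8751 ≈ 270.13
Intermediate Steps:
r = 27394/8751 (r = 27394*(1/8751) = 27394/8751 ≈ 3.1304)
B(h, Y) = Y + h
r + B(95, 172) = 27394/8751 + (172 + 95) = 27394/8751 + 267 = 2363911/8751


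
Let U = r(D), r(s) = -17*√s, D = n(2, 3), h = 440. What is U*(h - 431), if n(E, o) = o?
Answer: -153*√3 ≈ -265.00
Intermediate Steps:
D = 3
U = -17*√3 ≈ -29.445
U*(h - 431) = (-17*√3)*(440 - 431) = -17*√3*9 = -153*√3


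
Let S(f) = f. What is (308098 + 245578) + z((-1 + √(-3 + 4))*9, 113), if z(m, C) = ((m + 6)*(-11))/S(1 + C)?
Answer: 10519833/19 ≈ 5.5368e+5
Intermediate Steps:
z(m, C) = (-66 - 11*m)/(1 + C) (z(m, C) = ((m + 6)*(-11))/(1 + C) = ((6 + m)*(-11))/(1 + C) = (-66 - 11*m)/(1 + C))
(308098 + 245578) + z((-1 + √(-3 + 4))*9, 113) = (308098 + 245578) + 11*(-6 - (-1 + √(-3 + 4))*9)/(1 + 113) = 553676 + 11*(-6 - (-1 + √1)*9)/114 = 553676 + 11*(1/114)*(-6 - (-1 + 1)*9) = 553676 + 11*(1/114)*(-6 - 0*9) = 553676 + 11*(1/114)*(-6 - 1*0) = 553676 + 11*(1/114)*(-6 + 0) = 553676 + 11*(1/114)*(-6) = 553676 - 11/19 = 10519833/19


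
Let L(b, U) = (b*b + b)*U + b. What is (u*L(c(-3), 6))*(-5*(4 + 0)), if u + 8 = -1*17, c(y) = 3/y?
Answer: -500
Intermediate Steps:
u = -25 (u = -8 - 1*17 = -8 - 17 = -25)
L(b, U) = b + U*(b + b²) (L(b, U) = (b² + b)*U + b = (b + b²)*U + b = U*(b + b²) + b = b + U*(b + b²))
(u*L(c(-3), 6))*(-5*(4 + 0)) = (-25*3/(-3)*(1 + 6 + 6*(3/(-3))))*(-5*(4 + 0)) = (-25*3*(-⅓)*(1 + 6 + 6*(3*(-⅓))))*(-5*4) = -(-25)*(1 + 6 + 6*(-1))*(-20) = -(-25)*(1 + 6 - 6)*(-20) = -(-25)*(-20) = -25*(-1)*(-20) = 25*(-20) = -500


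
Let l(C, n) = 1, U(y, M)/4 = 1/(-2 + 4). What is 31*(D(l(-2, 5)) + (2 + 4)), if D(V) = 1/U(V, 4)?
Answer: 403/2 ≈ 201.50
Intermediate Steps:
U(y, M) = 2 (U(y, M) = 4/(-2 + 4) = 4/2 = 4*(½) = 2)
D(V) = ½ (D(V) = 1/2 = 1*(½) = ½)
31*(D(l(-2, 5)) + (2 + 4)) = 31*(½ + (2 + 4)) = 31*(½ + 6) = 31*(13/2) = 403/2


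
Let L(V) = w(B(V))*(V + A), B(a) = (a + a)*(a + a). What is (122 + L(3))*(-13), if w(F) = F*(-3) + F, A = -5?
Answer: -3458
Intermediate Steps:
B(a) = 4*a² (B(a) = (2*a)*(2*a) = 4*a²)
w(F) = -2*F (w(F) = -3*F + F = -2*F)
L(V) = -8*V²*(-5 + V) (L(V) = (-8*V²)*(V - 5) = (-8*V²)*(-5 + V) = -8*V²*(-5 + V))
(122 + L(3))*(-13) = (122 + 8*3²*(5 - 1*3))*(-13) = (122 + 8*9*(5 - 3))*(-13) = (122 + 8*9*2)*(-13) = (122 + 144)*(-13) = 266*(-13) = -3458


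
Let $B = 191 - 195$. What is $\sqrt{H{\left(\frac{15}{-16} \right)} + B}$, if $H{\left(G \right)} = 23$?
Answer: $\sqrt{19} \approx 4.3589$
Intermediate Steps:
$B = -4$
$\sqrt{H{\left(\frac{15}{-16} \right)} + B} = \sqrt{23 - 4} = \sqrt{19}$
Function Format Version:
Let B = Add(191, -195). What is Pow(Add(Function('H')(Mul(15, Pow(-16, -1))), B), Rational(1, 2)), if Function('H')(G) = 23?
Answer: Pow(19, Rational(1, 2)) ≈ 4.3589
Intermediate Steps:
B = -4
Pow(Add(Function('H')(Mul(15, Pow(-16, -1))), B), Rational(1, 2)) = Pow(Add(23, -4), Rational(1, 2)) = Pow(19, Rational(1, 2))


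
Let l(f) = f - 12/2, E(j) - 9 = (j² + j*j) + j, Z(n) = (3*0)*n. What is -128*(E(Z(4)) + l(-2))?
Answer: -128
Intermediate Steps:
Z(n) = 0 (Z(n) = 0*n = 0)
E(j) = 9 + j + 2*j² (E(j) = 9 + ((j² + j*j) + j) = 9 + ((j² + j²) + j) = 9 + (2*j² + j) = 9 + (j + 2*j²) = 9 + j + 2*j²)
l(f) = -6 + f (l(f) = f - 12*½ = f - 6 = -6 + f)
-128*(E(Z(4)) + l(-2)) = -128*((9 + 0 + 2*0²) + (-6 - 2)) = -128*((9 + 0 + 2*0) - 8) = -128*((9 + 0 + 0) - 8) = -128*(9 - 8) = -128*1 = -128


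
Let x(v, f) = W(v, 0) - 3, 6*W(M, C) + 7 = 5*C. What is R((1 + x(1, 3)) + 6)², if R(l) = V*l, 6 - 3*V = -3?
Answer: 289/4 ≈ 72.250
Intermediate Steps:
V = 3 (V = 2 - ⅓*(-3) = 2 + 1 = 3)
W(M, C) = -7/6 + 5*C/6 (W(M, C) = -7/6 + (5*C)/6 = -7/6 + 5*C/6)
x(v, f) = -25/6 (x(v, f) = (-7/6 + (⅚)*0) - 3 = (-7/6 + 0) - 3 = -7/6 - 3 = -25/6)
R(l) = 3*l
R((1 + x(1, 3)) + 6)² = (3*((1 - 25/6) + 6))² = (3*(-19/6 + 6))² = (3*(17/6))² = (17/2)² = 289/4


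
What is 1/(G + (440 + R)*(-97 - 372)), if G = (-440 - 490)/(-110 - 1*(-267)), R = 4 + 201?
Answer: -157/47494215 ≈ -3.3057e-6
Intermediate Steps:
R = 205
G = -930/157 (G = -930/(-110 + 267) = -930/157 ≈ -5.9236)
1/(G + (440 + R)*(-97 - 372)) = 1/(-930/157 + (440 + 205)*(-97 - 372)) = 1/(-930/157 + 645*(-469)) = 1/(-930/157 - 302505) = 1/(-47494215/157) = -157/47494215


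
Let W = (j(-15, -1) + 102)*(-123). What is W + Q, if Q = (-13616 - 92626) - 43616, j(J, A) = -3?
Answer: -162035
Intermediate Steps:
W = -12177 (W = (-3 + 102)*(-123) = 99*(-123) = -12177)
Q = -149858 (Q = -106242 - 43616 = -149858)
W + Q = -12177 - 149858 = -162035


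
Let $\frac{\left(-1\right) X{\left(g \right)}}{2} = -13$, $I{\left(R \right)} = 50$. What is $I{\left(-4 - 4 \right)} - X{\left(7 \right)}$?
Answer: $24$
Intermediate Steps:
$X{\left(g \right)} = 26$ ($X{\left(g \right)} = \left(-2\right) \left(-13\right) = 26$)
$I{\left(-4 - 4 \right)} - X{\left(7 \right)} = 50 - 26 = 24$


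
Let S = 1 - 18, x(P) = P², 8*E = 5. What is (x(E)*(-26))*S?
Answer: 5525/32 ≈ 172.66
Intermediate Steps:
E = 5/8 (E = (⅛)*5 = 5/8 ≈ 0.62500)
S = -17
(x(E)*(-26))*S = ((5/8)²*(-26))*(-17) = ((25/64)*(-26))*(-17) = -325/32*(-17) = 5525/32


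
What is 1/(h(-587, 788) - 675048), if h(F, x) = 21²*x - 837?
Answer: -1/328377 ≈ -3.0453e-6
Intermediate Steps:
h(F, x) = -837 + 441*x (h(F, x) = 441*x - 837 = -837 + 441*x)
1/(h(-587, 788) - 675048) = 1/((-837 + 441*788) - 675048) = 1/((-837 + 347508) - 675048) = 1/(346671 - 675048) = 1/(-328377) = -1/328377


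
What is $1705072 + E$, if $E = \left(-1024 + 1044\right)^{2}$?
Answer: $1705472$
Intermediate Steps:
$E = 400$ ($E = 20^{2} = 400$)
$1705072 + E = 1705072 + 400 = 1705472$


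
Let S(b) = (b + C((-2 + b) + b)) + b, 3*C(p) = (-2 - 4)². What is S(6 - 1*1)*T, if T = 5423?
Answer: 119306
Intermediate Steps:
C(p) = 12 (C(p) = (-2 - 4)²/3 = (⅓)*(-6)² = (⅓)*36 = 12)
S(b) = 12 + 2*b (S(b) = (b + 12) + b = (12 + b) + b = 12 + 2*b)
S(6 - 1*1)*T = (12 + 2*(6 - 1*1))*5423 = (12 + 2*(6 - 1))*5423 = (12 + 2*5)*5423 = (12 + 10)*5423 = 22*5423 = 119306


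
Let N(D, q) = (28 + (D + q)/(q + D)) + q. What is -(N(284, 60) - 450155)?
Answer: 450066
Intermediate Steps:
N(D, q) = 29 + q (N(D, q) = (28 + (D + q)/(D + q)) + q = (28 + 1) + q = 29 + q)
-(N(284, 60) - 450155) = -((29 + 60) - 450155) = -(89 - 450155) = -1*(-450066) = 450066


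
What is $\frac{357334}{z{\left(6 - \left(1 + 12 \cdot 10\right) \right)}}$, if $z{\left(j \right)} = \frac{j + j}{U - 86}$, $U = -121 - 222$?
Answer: $\frac{76648143}{115} \approx 6.6651 \cdot 10^{5}$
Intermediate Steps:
$U = -343$
$z{\left(j \right)} = - \frac{2 j}{429}$ ($z{\left(j \right)} = \frac{j + j}{-343 - 86} = \frac{2 j}{-429} = 2 j \left(- \frac{1}{429}\right) = - \frac{2 j}{429}$)
$\frac{357334}{z{\left(6 - \left(1 + 12 \cdot 10\right) \right)}} = \frac{357334}{\left(- \frac{2}{429}\right) \left(6 - \left(1 + 12 \cdot 10\right)\right)} = \frac{357334}{\left(- \frac{2}{429}\right) \left(6 - \left(1 + 120\right)\right)} = \frac{357334}{\left(- \frac{2}{429}\right) \left(6 - 121\right)} = \frac{357334}{\left(- \frac{2}{429}\right) \left(-115\right)} = \frac{357334}{\frac{230}{429}} = 357334 \cdot \frac{429}{230} = \frac{76648143}{115}$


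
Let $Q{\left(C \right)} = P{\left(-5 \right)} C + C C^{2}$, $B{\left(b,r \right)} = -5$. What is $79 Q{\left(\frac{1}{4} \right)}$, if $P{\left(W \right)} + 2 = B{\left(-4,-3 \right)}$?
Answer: $- \frac{8769}{64} \approx -137.02$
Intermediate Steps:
$P{\left(W \right)} = -7$ ($P{\left(W \right)} = -2 - 5 = -7$)
$Q{\left(C \right)} = C^{3} - 7 C$ ($Q{\left(C \right)} = - 7 C + C C^{2} = - 7 C + C^{3} = C^{3} - 7 C$)
$79 Q{\left(\frac{1}{4} \right)} = 79 \frac{-7 + \left(\frac{1}{4}\right)^{2}}{4} = 79 \frac{-7 + \frac{1}{16}}{4} = 79 \cdot \frac{1}{4} \left(- \frac{111}{16}\right) = 79 \left(- \frac{111}{64}\right) = - \frac{8769}{64}$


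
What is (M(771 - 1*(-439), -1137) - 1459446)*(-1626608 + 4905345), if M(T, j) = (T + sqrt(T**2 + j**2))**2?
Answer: 9054307636451 + 7934543540*sqrt(2756869) ≈ 2.2229e+13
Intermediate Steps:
(M(771 - 1*(-439), -1137) - 1459446)*(-1626608 + 4905345) = (((771 - 1*(-439)) + sqrt((771 - 1*(-439))**2 + (-1137)**2))**2 - 1459446)*(-1626608 + 4905345) = (((771 + 439) + sqrt((771 + 439)**2 + 1292769))**2 - 1459446)*3278737 = ((1210 + sqrt(1210**2 + 1292769))**2 - 1459446)*3278737 = ((1210 + sqrt(1464100 + 1292769))**2 - 1459446)*3278737 = ((1210 + sqrt(2756869))**2 - 1459446)*3278737 = (-1459446 + (1210 + sqrt(2756869))**2)*3278737 = -4785139599702 + 3278737*(1210 + sqrt(2756869))**2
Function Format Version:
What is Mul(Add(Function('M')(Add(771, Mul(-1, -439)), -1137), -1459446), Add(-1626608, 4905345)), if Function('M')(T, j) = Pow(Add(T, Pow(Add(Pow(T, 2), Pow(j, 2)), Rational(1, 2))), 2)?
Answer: Add(9054307636451, Mul(7934543540, Pow(2756869, Rational(1, 2)))) ≈ 2.2229e+13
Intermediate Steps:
Mul(Add(Function('M')(Add(771, Mul(-1, -439)), -1137), -1459446), Add(-1626608, 4905345)) = Mul(Add(Pow(Add(Add(771, Mul(-1, -439)), Pow(Add(Pow(Add(771, Mul(-1, -439)), 2), Pow(-1137, 2)), Rational(1, 2))), 2), -1459446), Add(-1626608, 4905345)) = Mul(Add(Pow(Add(Add(771, 439), Pow(Add(Pow(Add(771, 439), 2), 1292769), Rational(1, 2))), 2), -1459446), 3278737) = Mul(Add(Pow(Add(1210, Pow(Add(Pow(1210, 2), 1292769), Rational(1, 2))), 2), -1459446), 3278737) = Mul(Add(Pow(Add(1210, Pow(Add(1464100, 1292769), Rational(1, 2))), 2), -1459446), 3278737) = Mul(Add(Pow(Add(1210, Pow(2756869, Rational(1, 2))), 2), -1459446), 3278737) = Mul(Add(-1459446, Pow(Add(1210, Pow(2756869, Rational(1, 2))), 2)), 3278737) = Add(-4785139599702, Mul(3278737, Pow(Add(1210, Pow(2756869, Rational(1, 2))), 2)))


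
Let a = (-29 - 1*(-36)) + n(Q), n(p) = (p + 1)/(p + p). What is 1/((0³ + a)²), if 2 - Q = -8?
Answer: 400/22801 ≈ 0.017543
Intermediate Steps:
Q = 10 (Q = 2 - 1*(-8) = 2 + 8 = 10)
n(p) = (1 + p)/(2*p) (n(p) = (1 + p)/((2*p)) = (1 + p)*(1/(2*p)) = (1 + p)/(2*p))
a = 151/20 (a = (-29 - 1*(-36)) + (½)*(1 + 10)/10 = (-29 + 36) + (½)*(⅒)*11 = 7 + 11/20 = 151/20 ≈ 7.5500)
1/((0³ + a)²) = 1/((0³ + 151/20)²) = 1/((0 + 151/20)²) = 1/((151/20)²) = 1/(22801/400) = 400/22801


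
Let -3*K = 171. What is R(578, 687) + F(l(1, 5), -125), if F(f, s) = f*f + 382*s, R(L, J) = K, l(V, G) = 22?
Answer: -47323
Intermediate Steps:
K = -57 (K = -⅓*171 = -57)
R(L, J) = -57
F(f, s) = f² + 382*s
R(578, 687) + F(l(1, 5), -125) = -57 + (22² + 382*(-125)) = -57 + (484 - 47750) = -57 - 47266 = -47323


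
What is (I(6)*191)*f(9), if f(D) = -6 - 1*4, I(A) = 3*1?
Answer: -5730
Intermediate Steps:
I(A) = 3
f(D) = -10 (f(D) = -6 - 4 = -10)
(I(6)*191)*f(9) = (3*191)*(-10) = 573*(-10) = -5730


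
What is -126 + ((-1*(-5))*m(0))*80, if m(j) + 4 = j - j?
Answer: -1726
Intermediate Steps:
m(j) = -4 (m(j) = -4 + (j - j) = -4 + 0 = -4)
-126 + ((-1*(-5))*m(0))*80 = -126 + (-1*(-5)*(-4))*80 = -126 + (5*(-4))*80 = -126 - 20*80 = -126 - 1600 = -1726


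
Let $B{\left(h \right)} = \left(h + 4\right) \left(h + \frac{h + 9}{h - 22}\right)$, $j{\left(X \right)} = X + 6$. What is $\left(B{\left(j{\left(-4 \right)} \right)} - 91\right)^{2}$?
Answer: $\frac{677329}{100} \approx 6773.3$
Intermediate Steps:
$j{\left(X \right)} = 6 + X$
$B{\left(h \right)} = \left(4 + h\right) \left(h + \frac{9 + h}{-22 + h}\right)$
$\left(B{\left(j{\left(-4 \right)} \right)} - 91\right)^{2} = \left(\frac{36 + \left(6 - 4\right)^{3} - 75 \left(6 - 4\right) - 17 \left(6 - 4\right)^{2}}{-22 + \left(6 - 4\right)} - 91\right)^{2} = \left(\frac{36 + 2^{3} - 150 - 17 \cdot 2^{2}}{-22 + 2} - 91\right)^{2} = \left(\frac{36 + 8 - 150 - 68}{-20} - 91\right)^{2} = \left(- \frac{36 + 8 - 150 - 68}{20} - 91\right)^{2} = \left(\left(- \frac{1}{20}\right) \left(-174\right) - 91\right)^{2} = \left(\frac{87}{10} - 91\right)^{2} = \left(- \frac{823}{10}\right)^{2} = \frac{677329}{100}$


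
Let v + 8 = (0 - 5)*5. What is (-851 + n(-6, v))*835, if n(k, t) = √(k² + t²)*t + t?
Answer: -738140 - 413325*√5 ≈ -1.6624e+6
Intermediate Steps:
v = -33 (v = -8 + (0 - 5)*5 = -8 - 5*5 = -8 - 25 = -33)
n(k, t) = t + t*√(k² + t²) (n(k, t) = t*√(k² + t²) + t = t + t*√(k² + t²))
(-851 + n(-6, v))*835 = (-851 - 33*(1 + √((-6)² + (-33)²)))*835 = (-851 - 33*(1 + √(36 + 1089)))*835 = (-851 - 33*(1 + √1125))*835 = (-851 - 33*(1 + 15*√5))*835 = (-851 + (-33 - 495*√5))*835 = (-884 - 495*√5)*835 = -738140 - 413325*√5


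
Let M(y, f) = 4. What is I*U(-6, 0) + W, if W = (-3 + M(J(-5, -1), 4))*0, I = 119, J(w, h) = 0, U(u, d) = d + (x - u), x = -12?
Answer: -714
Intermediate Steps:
U(u, d) = -12 + d - u (U(u, d) = d + (-12 - u) = -12 + d - u)
W = 0 (W = (-3 + 4)*0 = 1*0 = 0)
I*U(-6, 0) + W = 119*(-12 + 0 - 1*(-6)) + 0 = 119*(-12 + 0 + 6) + 0 = 119*(-6) + 0 = -714 + 0 = -714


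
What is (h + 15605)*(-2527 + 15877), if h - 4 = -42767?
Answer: -362559300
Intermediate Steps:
h = -42763 (h = 4 - 42767 = -42763)
(h + 15605)*(-2527 + 15877) = (-42763 + 15605)*(-2527 + 15877) = -27158*13350 = -362559300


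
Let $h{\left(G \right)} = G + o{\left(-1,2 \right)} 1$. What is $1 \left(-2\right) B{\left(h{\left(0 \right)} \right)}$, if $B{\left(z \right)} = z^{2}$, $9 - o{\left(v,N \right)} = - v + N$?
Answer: $-72$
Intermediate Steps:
$o{\left(v,N \right)} = 9 + v - N$ ($o{\left(v,N \right)} = 9 - \left(- v + N\right) = 9 - \left(N - v\right) = 9 + v - N$)
$h{\left(G \right)} = 6 + G$ ($h{\left(G \right)} = G + \left(9 - 1 - 2\right) 1 = G + 6 \cdot 1 = G + 6 = 6 + G$)
$1 \left(-2\right) B{\left(h{\left(0 \right)} \right)} = 1 \left(-2\right) \left(6 + 0\right)^{2} = - 2 \cdot 6^{2} = \left(-2\right) 36 = -72$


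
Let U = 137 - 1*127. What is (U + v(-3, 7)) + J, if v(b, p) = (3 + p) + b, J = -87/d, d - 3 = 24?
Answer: 124/9 ≈ 13.778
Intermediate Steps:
d = 27 (d = 3 + 24 = 27)
J = -29/9 (J = -87/27 = -87*1/27 = -29/9 ≈ -3.2222)
v(b, p) = 3 + b + p
U = 10 (U = 137 - 127 = 10)
(U + v(-3, 7)) + J = (10 + (3 - 3 + 7)) - 29/9 = (10 + 7) - 29/9 = 17 - 29/9 = 124/9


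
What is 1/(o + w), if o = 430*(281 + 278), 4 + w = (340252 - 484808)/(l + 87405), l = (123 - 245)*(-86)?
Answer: 97897/23530965746 ≈ 4.1603e-6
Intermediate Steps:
l = 10492 (l = -122*(-86) = 10492)
w = -536144/97897 (w = -4 + (340252 - 484808)/(10492 + 87405) = -4 - 144556/97897 = -536144/97897 ≈ -5.4766)
o = 240370 (o = 430*559 = 240370)
1/(o + w) = 1/(240370 - 536144/97897) = 1/(23530965746/97897) = 97897/23530965746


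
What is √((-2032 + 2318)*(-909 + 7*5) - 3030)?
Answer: I*√252994 ≈ 502.98*I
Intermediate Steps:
√((-2032 + 2318)*(-909 + 7*5) - 3030) = √(286*(-909 + 35) - 3030) = √(286*(-874) - 3030) = √(-249964 - 3030) = √(-252994) = I*√252994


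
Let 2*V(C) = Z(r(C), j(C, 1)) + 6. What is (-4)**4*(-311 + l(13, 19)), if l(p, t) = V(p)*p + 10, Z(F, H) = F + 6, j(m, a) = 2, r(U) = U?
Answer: -35456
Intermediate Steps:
Z(F, H) = 6 + F
V(C) = 6 + C/2 (V(C) = ((6 + C) + 6)/2 = (12 + C)/2 = 6 + C/2)
l(p, t) = 10 + p*(6 + p/2) (l(p, t) = (6 + p/2)*p + 10 = p*(6 + p/2) + 10 = 10 + p*(6 + p/2))
(-4)**4*(-311 + l(13, 19)) = (-4)**4*(-311 + (10 + (1/2)*13*(12 + 13))) = 256*(-311 + (10 + (1/2)*13*25)) = 256*(-311 + (10 + 325/2)) = 256*(-311 + 345/2) = 256*(-277/2) = -35456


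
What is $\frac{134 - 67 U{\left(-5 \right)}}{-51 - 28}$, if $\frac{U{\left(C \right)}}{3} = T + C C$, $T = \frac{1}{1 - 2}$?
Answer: $\frac{4690}{79} \approx 59.367$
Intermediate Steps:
$T = -1$ ($T = \frac{1}{-1} = -1$)
$U{\left(C \right)} = -3 + 3 C^{2}$ ($U{\left(C \right)} = 3 \left(-1 + C C\right) = 3 \left(-1 + C^{2}\right) = -3 + 3 C^{2}$)
$\frac{134 - 67 U{\left(-5 \right)}}{-51 - 28} = \frac{134 - 67 \left(-3 + 3 \left(-5\right)^{2}\right)}{-51 - 28} = \frac{134 - 67 \left(-3 + 3 \cdot 25\right)}{-79} = - \frac{134 - 67 \left(-3 + 75\right)}{79} = - \frac{134 - 4824}{79} = \left(- \frac{1}{79}\right) \left(-4690\right) = \frac{4690}{79}$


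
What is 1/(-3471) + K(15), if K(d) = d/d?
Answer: 3470/3471 ≈ 0.99971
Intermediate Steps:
K(d) = 1
1/(-3471) + K(15) = 1/(-3471) + 1 = -1/3471 + 1 = 3470/3471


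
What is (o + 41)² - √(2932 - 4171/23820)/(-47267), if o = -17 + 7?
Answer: 961 + √415873790895/562949970 ≈ 961.00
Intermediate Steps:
o = -10
(o + 41)² - √(2932 - 4171/23820)/(-47267) = (-10 + 41)² - √(2932 - 4171/23820)/(-47267) = 31² - √(2932 - 4171*1/23820)*(-1)/47267 = 961 - √(2932 - 4171/23820)*(-1)/47267 = 961 - √(69836069/23820)*(-1)/47267 = 961 - √415873790895/11910*(-1)/47267 = 961 - (-1)*√415873790895/562949970 = 961 + √415873790895/562949970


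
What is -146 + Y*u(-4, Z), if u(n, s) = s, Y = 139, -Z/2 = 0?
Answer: -146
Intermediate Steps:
Z = 0 (Z = -2*0 = 0)
-146 + Y*u(-4, Z) = -146 + 139*0 = -146 + 0 = -146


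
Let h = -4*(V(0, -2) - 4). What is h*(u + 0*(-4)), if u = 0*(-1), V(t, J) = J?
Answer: 0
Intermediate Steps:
h = 24 (h = -4*(-2 - 4) = -4*(-6) = 24)
u = 0
h*(u + 0*(-4)) = 24*(0 + 0*(-4)) = 24*(0 + 0) = 24*0 = 0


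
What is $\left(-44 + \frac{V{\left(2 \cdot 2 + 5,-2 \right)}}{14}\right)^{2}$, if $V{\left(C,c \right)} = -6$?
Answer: $\frac{96721}{49} \approx 1973.9$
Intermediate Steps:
$\left(-44 + \frac{V{\left(2 \cdot 2 + 5,-2 \right)}}{14}\right)^{2} = \left(-44 - \frac{6}{14}\right)^{2} = \left(-44 - \frac{3}{7}\right)^{2} = \left(- \frac{311}{7}\right)^{2} = \frac{96721}{49}$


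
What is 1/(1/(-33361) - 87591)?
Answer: -33361/2922123352 ≈ -1.1417e-5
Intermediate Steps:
1/(1/(-33361) - 87591) = 1/(-1/33361 - 87591) = 1/(-2922123352/33361) = -33361/2922123352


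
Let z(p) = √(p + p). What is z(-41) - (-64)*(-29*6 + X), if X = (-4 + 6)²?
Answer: -10880 + I*√82 ≈ -10880.0 + 9.0554*I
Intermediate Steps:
z(p) = √2*√p (z(p) = √(2*p) = √2*√p)
X = 4 (X = 2² = 4)
z(-41) - (-64)*(-29*6 + X) = √2*√(-41) - (-64)*(-29*6 + 4) = √2*(I*√41) - (-64)*(-174 + 4) = I*√82 - (-64)*(-170) = I*√82 - 1*10880 = I*√82 - 10880 = -10880 + I*√82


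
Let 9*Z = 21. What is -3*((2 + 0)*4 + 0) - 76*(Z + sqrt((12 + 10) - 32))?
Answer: -604/3 - 76*I*sqrt(10) ≈ -201.33 - 240.33*I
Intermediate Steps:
Z = 7/3 (Z = (1/9)*21 = 7/3 ≈ 2.3333)
-3*((2 + 0)*4 + 0) - 76*(Z + sqrt((12 + 10) - 32)) = -3*((2 + 0)*4 + 0) - 76*(7/3 + sqrt((12 + 10) - 32)) = -3*(2*4 + 0) - 76*(7/3 + sqrt(22 - 32)) = -3*(8 + 0) - 76*(7/3 + sqrt(-10)) = -3*8 - 76*(7/3 + I*sqrt(10)) = -24 + (-532/3 - 76*I*sqrt(10)) = -604/3 - 76*I*sqrt(10)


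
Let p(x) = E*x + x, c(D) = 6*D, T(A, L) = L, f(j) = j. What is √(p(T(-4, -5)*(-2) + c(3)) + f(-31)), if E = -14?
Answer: I*√395 ≈ 19.875*I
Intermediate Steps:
p(x) = -13*x (p(x) = -14*x + x = -13*x)
√(p(T(-4, -5)*(-2) + c(3)) + f(-31)) = √(-13*(-5*(-2) + 6*3) - 31) = √(-13*(10 + 18) - 31) = √(-13*28 - 31) = √(-364 - 31) = √(-395) = I*√395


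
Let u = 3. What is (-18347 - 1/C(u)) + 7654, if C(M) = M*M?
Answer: -96238/9 ≈ -10693.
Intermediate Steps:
C(M) = M**2
(-18347 - 1/C(u)) + 7654 = (-18347 - 1/(3**2)) + 7654 = (-18347 - 1/9) + 7654 = -165124/9 + 7654 = -96238/9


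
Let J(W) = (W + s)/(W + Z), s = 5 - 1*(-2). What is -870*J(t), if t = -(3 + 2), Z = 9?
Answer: -435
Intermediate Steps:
s = 7 (s = 5 + 2 = 7)
t = -5 (t = -1*5 = -5)
J(W) = (7 + W)/(9 + W) (J(W) = (W + 7)/(W + 9) = (7 + W)/(9 + W))
-870*J(t) = -870*(7 - 5)/(9 - 5) = -870*2/4 = -435*2/2 = -870*½ = -435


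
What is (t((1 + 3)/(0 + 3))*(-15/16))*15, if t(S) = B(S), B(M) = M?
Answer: -75/4 ≈ -18.750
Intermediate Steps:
t(S) = S
(t((1 + 3)/(0 + 3))*(-15/16))*15 = (((1 + 3)/(0 + 3))*(-15/16))*15 = ((4/3)*(-15*1/16))*15 = ((4*(⅓))*(-15/16))*15 = ((4/3)*(-15/16))*15 = -5/4*15 = -75/4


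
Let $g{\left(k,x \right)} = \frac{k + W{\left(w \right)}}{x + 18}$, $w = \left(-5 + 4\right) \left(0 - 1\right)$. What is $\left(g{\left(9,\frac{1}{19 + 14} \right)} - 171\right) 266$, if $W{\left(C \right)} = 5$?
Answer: $- \frac{3848754}{85} \approx -45279.0$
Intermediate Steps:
$w = 1$ ($w = \left(-1\right) \left(-1\right) = 1$)
$g{\left(k,x \right)} = \frac{5 + k}{18 + x}$ ($g{\left(k,x \right)} = \frac{k + 5}{x + 18} = \frac{5 + k}{18 + x}$)
$\left(g{\left(9,\frac{1}{19 + 14} \right)} - 171\right) 266 = \left(\frac{5 + 9}{18 + \frac{1}{19 + 14}} - 171\right) 266 = \left(\frac{1}{18 + \frac{1}{33}} \cdot 14 - 171\right) 266 = \left(\frac{1}{\frac{595}{33}} \cdot 14 - 171\right) 266 = \left(\frac{33}{595} \cdot 14 - 171\right) 266 = \left(\frac{66}{85} - 171\right) 266 = \left(- \frac{14469}{85}\right) 266 = - \frac{3848754}{85}$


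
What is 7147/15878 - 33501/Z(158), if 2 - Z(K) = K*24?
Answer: 139754002/15044405 ≈ 9.2894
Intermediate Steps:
Z(K) = 2 - 24*K (Z(K) = 2 - K*24 = 2 - 24*K)
7147/15878 - 33501/Z(158) = 7147/15878 - 33501/(2 - 24*158) = 7147*(1/15878) - 33501/(2 - 3792) = 7147/15878 - 33501/(-3790) = 7147/15878 - 33501*(-1/3790) = 7147/15878 + 33501/3790 = 139754002/15044405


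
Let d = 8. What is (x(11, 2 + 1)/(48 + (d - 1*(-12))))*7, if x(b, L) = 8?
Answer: 14/17 ≈ 0.82353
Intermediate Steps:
(x(11, 2 + 1)/(48 + (d - 1*(-12))))*7 = (8/(48 + (8 - 1*(-12))))*7 = (8/(48 + (8 + 12)))*7 = (8/(48 + 20))*7 = (8/68)*7 = (8*(1/68))*7 = (2/17)*7 = 14/17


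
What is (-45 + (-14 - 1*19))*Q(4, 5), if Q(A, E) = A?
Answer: -312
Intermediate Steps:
(-45 + (-14 - 1*19))*Q(4, 5) = (-45 + (-14 - 1*19))*4 = (-45 + (-14 - 19))*4 = (-45 - 33)*4 = -78*4 = -312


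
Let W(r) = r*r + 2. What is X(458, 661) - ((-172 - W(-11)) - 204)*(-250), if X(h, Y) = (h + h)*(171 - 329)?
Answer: -269478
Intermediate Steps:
W(r) = 2 + r² (W(r) = r² + 2 = 2 + r²)
X(h, Y) = -316*h (X(h, Y) = (2*h)*(-158) = -316*h)
X(458, 661) - ((-172 - W(-11)) - 204)*(-250) = -316*458 - ((-172 - (2 + (-11)²)) - 204)*(-250) = -144728 - ((-172 - (2 + 121)) - 204)*(-250) = -144728 - ((-172 - 1*123) - 204)*(-250) = -144728 - ((-172 - 123) - 204)*(-250) = -144728 - (-295 - 204)*(-250) = -144728 - (-499)*(-250) = -144728 - 1*124750 = -144728 - 124750 = -269478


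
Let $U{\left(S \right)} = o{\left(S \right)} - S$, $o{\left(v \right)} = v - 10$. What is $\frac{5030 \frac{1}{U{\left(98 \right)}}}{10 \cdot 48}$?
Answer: $- \frac{503}{480} \approx -1.0479$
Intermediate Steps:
$o{\left(v \right)} = -10 + v$ ($o{\left(v \right)} = v - 10 = -10 + v$)
$U{\left(S \right)} = -10$ ($U{\left(S \right)} = \left(-10 + S\right) - S = -10$)
$\frac{5030 \frac{1}{U{\left(98 \right)}}}{10 \cdot 48} = \frac{5030 \frac{1}{-10}}{10 \cdot 48} = \frac{5030 \left(- \frac{1}{10}\right)}{480} = \left(-503\right) \frac{1}{480} = - \frac{503}{480}$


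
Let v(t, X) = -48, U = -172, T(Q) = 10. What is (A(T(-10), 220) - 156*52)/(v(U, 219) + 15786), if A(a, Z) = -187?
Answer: -193/366 ≈ -0.52732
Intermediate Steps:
(A(T(-10), 220) - 156*52)/(v(U, 219) + 15786) = (-187 - 156*52)/(-48 + 15786) = (-187 - 8112)/15738 = -8299*1/15738 = -193/366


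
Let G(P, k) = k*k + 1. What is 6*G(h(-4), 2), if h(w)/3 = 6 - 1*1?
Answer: 30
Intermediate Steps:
h(w) = 15 (h(w) = 3*(6 - 1*1) = 3*(6 - 1) = 3*5 = 15)
G(P, k) = 1 + k**2 (G(P, k) = k**2 + 1 = 1 + k**2)
6*G(h(-4), 2) = 6*(1 + 2**2) = 6*(1 + 4) = 6*5 = 30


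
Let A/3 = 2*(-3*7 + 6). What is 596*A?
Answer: -53640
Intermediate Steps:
A = -90 (A = 3*(2*(-3*7 + 6)) = 3*(2*(-21 + 6)) = 3*(2*(-15)) = 3*(-30) = -90)
596*A = 596*(-90) = -53640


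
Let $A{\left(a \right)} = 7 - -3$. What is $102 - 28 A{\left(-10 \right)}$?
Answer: $-178$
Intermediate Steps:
$A{\left(a \right)} = 10$ ($A{\left(a \right)} = 7 + 3 = 10$)
$102 - 28 A{\left(-10 \right)} = 102 - 280 = -178$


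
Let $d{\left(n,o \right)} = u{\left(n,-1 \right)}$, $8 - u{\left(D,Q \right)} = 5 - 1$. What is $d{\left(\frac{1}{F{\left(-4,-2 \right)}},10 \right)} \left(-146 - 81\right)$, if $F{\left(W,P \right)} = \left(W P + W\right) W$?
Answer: $-908$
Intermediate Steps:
$F{\left(W,P \right)} = W \left(W + P W\right)$ ($F{\left(W,P \right)} = \left(P W + W\right) W = \left(W + P W\right) W = W \left(W + P W\right)$)
$u{\left(D,Q \right)} = 4$ ($u{\left(D,Q \right)} = 8 - \left(5 - 1\right) = 8 - 4 = 4$)
$d{\left(n,o \right)} = 4$
$d{\left(\frac{1}{F{\left(-4,-2 \right)}},10 \right)} \left(-146 - 81\right) = 4 \left(-146 - 81\right) = 4 \left(-227\right) = -908$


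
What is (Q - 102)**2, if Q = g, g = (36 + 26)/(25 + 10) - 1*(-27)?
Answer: 6568969/1225 ≈ 5362.4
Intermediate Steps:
g = 1007/35 (g = 62/35 + 27 = 1007/35 ≈ 28.771)
Q = 1007/35 ≈ 28.771
(Q - 102)**2 = (1007/35 - 102)**2 = (-2563/35)**2 = 6568969/1225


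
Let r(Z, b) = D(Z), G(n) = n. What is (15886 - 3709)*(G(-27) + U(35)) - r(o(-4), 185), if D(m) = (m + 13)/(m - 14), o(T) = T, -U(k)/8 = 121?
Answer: -24232229/2 ≈ -1.2116e+7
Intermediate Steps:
U(k) = -968 (U(k) = -8*121 = -968)
D(m) = (13 + m)/(-14 + m)
r(Z, b) = (13 + Z)/(-14 + Z)
(15886 - 3709)*(G(-27) + U(35)) - r(o(-4), 185) = (15886 - 3709)*(-27 - 968) - (13 - 4)/(-14 - 4) = 12177*(-995) - 9/(-18) = -12116115 - (-1)*9/18 = -12116115 - 1*(-1/2) = -12116115 + 1/2 = -24232229/2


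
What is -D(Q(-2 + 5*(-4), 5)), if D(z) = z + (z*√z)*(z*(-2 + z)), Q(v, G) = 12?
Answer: -12 - 2880*√3 ≈ -5000.3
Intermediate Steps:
D(z) = z + z^(5/2)*(-2 + z) (D(z) = z + z^(3/2)*(z*(-2 + z)) = z + z^(5/2)*(-2 + z))
-D(Q(-2 + 5*(-4), 5)) = -(12 + 12^(7/2) - 576*√3) = -(12 + 3456*√3 - 576*√3) = -(12 + 2880*√3) = -12 - 2880*√3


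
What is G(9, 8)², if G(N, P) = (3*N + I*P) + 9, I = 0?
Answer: 1296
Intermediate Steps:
G(N, P) = 9 + 3*N (G(N, P) = (3*N + 0*P) + 9 = (3*N + 0) + 9 = 3*N + 9 = 9 + 3*N)
G(9, 8)² = (9 + 3*9)² = (9 + 27)² = 36² = 1296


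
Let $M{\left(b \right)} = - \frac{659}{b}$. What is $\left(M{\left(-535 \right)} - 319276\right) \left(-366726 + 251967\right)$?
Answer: $\frac{19602214422759}{535} \approx 3.664 \cdot 10^{10}$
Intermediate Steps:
$\left(M{\left(-535 \right)} - 319276\right) \left(-366726 + 251967\right) = \left(- \frac{659}{-535} - 319276\right) \left(-366726 + 251967\right) = \left(\left(-659\right) \left(- \frac{1}{535}\right) - 319276\right) \left(-114759\right) = \left(\frac{659}{535} - 319276\right) \left(-114759\right) = \left(- \frac{170812001}{535}\right) \left(-114759\right) = \frac{19602214422759}{535}$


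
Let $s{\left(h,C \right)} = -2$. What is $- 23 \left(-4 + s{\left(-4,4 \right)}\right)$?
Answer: $138$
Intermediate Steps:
$- 23 \left(-4 + s{\left(-4,4 \right)}\right) = - 23 \left(-4 - 2\right) = \left(-23\right) \left(-6\right) = 138$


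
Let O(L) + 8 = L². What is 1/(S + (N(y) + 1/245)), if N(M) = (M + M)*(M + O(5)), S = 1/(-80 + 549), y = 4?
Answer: 16415/2757822 ≈ 0.0059522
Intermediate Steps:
S = 1/469 ≈ 0.0021322
O(L) = -8 + L²
N(M) = 2*M*(17 + M) (N(M) = (M + M)*(M + (-8 + 5²)) = (2*M)*(M + (-8 + 25)) = (2*M)*(M + 17) = (2*M)*(17 + M) = 2*M*(17 + M))
1/(S + (N(y) + 1/245)) = 1/(1/469 + (2*4*(17 + 4) + 1/245)) = 1/(1/469 + (2*4*21 + 1/245)) = 1/(1/469 + (168 + 1/245)) = 1/(1/469 + 41161/245) = 1/(2757822/16415) = 16415/2757822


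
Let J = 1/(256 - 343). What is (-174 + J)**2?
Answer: 229189321/7569 ≈ 30280.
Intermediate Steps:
J = -1/87 (J = 1/(-87) = -1/87 ≈ -0.011494)
(-174 + J)**2 = (-174 - 1/87)**2 = (-15139/87)**2 = 229189321/7569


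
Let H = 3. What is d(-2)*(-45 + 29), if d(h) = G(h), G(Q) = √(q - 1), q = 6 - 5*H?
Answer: -16*I*√10 ≈ -50.596*I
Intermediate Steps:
q = -9 (q = 6 - 5*3 = 6 - 15 = -9)
G(Q) = I*√10 (G(Q) = √(-9 - 1) = √(-10) = I*√10)
d(h) = I*√10
d(-2)*(-45 + 29) = (I*√10)*(-45 + 29) = (I*√10)*(-16) = -16*I*√10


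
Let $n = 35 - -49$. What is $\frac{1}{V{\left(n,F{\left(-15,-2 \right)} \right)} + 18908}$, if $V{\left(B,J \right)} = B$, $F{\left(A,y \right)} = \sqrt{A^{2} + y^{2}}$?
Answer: $\frac{1}{18992} \approx 5.2654 \cdot 10^{-5}$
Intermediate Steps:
$n = 84$ ($n = 35 + 49 = 84$)
$\frac{1}{V{\left(n,F{\left(-15,-2 \right)} \right)} + 18908} = \frac{1}{84 + 18908} = \frac{1}{18992}$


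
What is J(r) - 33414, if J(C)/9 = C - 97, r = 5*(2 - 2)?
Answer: -34287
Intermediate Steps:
r = 0 (r = 5*0 = 0)
J(C) = -873 + 9*C (J(C) = 9*(C - 97) = 9*(-97 + C) = -873 + 9*C)
J(r) - 33414 = (-873 + 9*0) - 33414 = (-873 + 0) - 33414 = -873 - 33414 = -34287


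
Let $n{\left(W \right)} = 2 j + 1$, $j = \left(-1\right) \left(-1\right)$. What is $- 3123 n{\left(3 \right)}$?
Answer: $-9369$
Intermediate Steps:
$j = 1$
$n{\left(W \right)} = 3$ ($n{\left(W \right)} = 2 \cdot 1 + 1 = 2 + 1 = 3$)
$- 3123 n{\left(3 \right)} = \left(-3123\right) 3 = -9369$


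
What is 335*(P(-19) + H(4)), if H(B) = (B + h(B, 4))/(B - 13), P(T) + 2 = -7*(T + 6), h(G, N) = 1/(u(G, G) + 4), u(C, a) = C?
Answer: 711875/24 ≈ 29661.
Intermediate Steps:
h(G, N) = 1/(4 + G) (h(G, N) = 1/(G + 4) = 1/(4 + G))
P(T) = -44 - 7*T (P(T) = -2 - 7*(T + 6) = -2 - 7*(6 + T) = -2 + (-42 - 7*T) = -44 - 7*T)
H(B) = (B + 1/(4 + B))/(-13 + B) (H(B) = (B + 1/(4 + B))/(B - 13) = (B + 1/(4 + B))/(-13 + B))
335*(P(-19) + H(4)) = 335*((-44 - 7*(-19)) + (1 + 4*(4 + 4))/((-13 + 4)*(4 + 4))) = 335*((-44 + 133) + (1 + 4*8)/(-9*8)) = 335*(89 - ⅑*⅛*(1 + 32)) = 335*(89 - ⅑*⅛*33) = 335*(89 - 11/24) = 335*(2125/24) = 711875/24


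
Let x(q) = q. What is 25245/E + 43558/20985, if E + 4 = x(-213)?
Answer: -520314239/4553745 ≈ -114.26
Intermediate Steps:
E = -217 (E = -4 - 213 = -217)
25245/E + 43558/20985 = 25245/(-217) + 43558/20985 = 25245*(-1/217) + 43558*(1/20985) = -25245/217 + 43558/20985 = -520314239/4553745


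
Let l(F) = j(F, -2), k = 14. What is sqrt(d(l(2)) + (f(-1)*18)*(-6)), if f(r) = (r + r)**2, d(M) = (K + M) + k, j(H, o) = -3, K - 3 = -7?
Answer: 5*I*sqrt(17) ≈ 20.616*I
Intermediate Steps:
K = -4 (K = 3 - 7 = -4)
l(F) = -3
d(M) = 10 + M (d(M) = (-4 + M) + 14 = 10 + M)
f(r) = 4*r**2 (f(r) = (2*r)**2 = 4*r**2)
sqrt(d(l(2)) + (f(-1)*18)*(-6)) = sqrt((10 - 3) + ((4*(-1)**2)*18)*(-6)) = sqrt(7 + ((4*1)*18)*(-6)) = sqrt(7 + (4*18)*(-6)) = sqrt(7 + 72*(-6)) = sqrt(7 - 432) = sqrt(-425) = 5*I*sqrt(17)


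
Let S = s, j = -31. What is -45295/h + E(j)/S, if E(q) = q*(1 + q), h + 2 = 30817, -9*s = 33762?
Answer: -59572378/34679201 ≈ -1.7178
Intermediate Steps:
s = -11254/3 (s = -1/9*33762 = -11254/3 ≈ -3751.3)
h = 30815 (h = -2 + 30817 = 30815)
S = -11254/3 ≈ -3751.3
-45295/h + E(j)/S = -45295/30815 + (-31*(1 - 31))/(-11254/3) = -45295*1/30815 - 31*(-30)*(-3/11254) = -9059/6163 + 930*(-3/11254) = -9059/6163 - 1395/5627 = -59572378/34679201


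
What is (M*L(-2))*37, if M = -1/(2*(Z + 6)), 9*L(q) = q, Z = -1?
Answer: 37/45 ≈ 0.82222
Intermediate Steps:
L(q) = q/9
M = -⅒ (M = -1/(2*(-1 + 6)) = -1/(2*5) = -1/10 = -1*⅒ = -⅒ ≈ -0.10000)
(M*L(-2))*37 = -(-2)/90*37 = -⅒*(-2/9)*37 = (1/45)*37 = 37/45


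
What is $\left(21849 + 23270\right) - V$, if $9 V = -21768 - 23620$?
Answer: $\frac{451459}{9} \approx 50162.0$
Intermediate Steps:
$V = - \frac{45388}{9}$ ($V = \frac{-21768 - 23620}{9} = \frac{1}{9} \left(-45388\right) = - \frac{45388}{9} \approx -5043.1$)
$\left(21849 + 23270\right) - V = \left(21849 + 23270\right) - - \frac{45388}{9} = 45119 + \frac{45388}{9} = \frac{451459}{9}$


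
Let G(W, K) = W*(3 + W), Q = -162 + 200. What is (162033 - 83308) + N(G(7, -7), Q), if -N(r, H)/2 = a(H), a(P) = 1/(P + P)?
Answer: 2991549/38 ≈ 78725.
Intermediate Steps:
Q = 38
a(P) = 1/(2*P)
N(r, H) = -1/H
(162033 - 83308) + N(G(7, -7), Q) = (162033 - 83308) - 1/38 = 78725 - 1*1/38 = 78725 - 1/38 = 2991549/38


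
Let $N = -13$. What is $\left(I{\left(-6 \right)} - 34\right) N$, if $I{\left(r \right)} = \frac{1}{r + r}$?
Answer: $\frac{5317}{12} \approx 443.08$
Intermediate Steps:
$I{\left(r \right)} = \frac{1}{2 r}$
$\left(I{\left(-6 \right)} - 34\right) N = \left(\frac{1}{2 \left(-6\right)} - 34\right) \left(-13\right) = \left(\frac{1}{2} \left(- \frac{1}{6}\right) - 34\right) \left(-13\right) = \left(- \frac{1}{12} - 34\right) \left(-13\right) = \left(- \frac{409}{12}\right) \left(-13\right) = \frac{5317}{12}$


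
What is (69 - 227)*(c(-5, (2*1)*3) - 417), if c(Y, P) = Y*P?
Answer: 70626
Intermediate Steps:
c(Y, P) = P*Y
(69 - 227)*(c(-5, (2*1)*3) - 417) = (69 - 227)*(((2*1)*3)*(-5) - 417) = -158*((2*3)*(-5) - 417) = -158*(6*(-5) - 417) = -158*(-30 - 417) = -158*(-447) = 70626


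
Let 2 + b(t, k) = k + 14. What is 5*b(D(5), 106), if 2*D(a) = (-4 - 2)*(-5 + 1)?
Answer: 590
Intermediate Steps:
D(a) = 12 (D(a) = ((-4 - 2)*(-5 + 1))/2 = (-6*(-4))/2 = (1/2)*24 = 12)
b(t, k) = 12 + k (b(t, k) = -2 + (k + 14) = -2 + (14 + k) = 12 + k)
5*b(D(5), 106) = 5*(12 + 106) = 5*118 = 590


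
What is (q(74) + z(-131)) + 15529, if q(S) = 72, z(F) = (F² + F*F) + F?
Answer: 49792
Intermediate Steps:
z(F) = F + 2*F² (z(F) = (F² + F²) + F = 2*F² + F = F + 2*F²)
(q(74) + z(-131)) + 15529 = (72 - 131*(1 + 2*(-131))) + 15529 = (72 - 131*(1 - 262)) + 15529 = (72 - 131*(-261)) + 15529 = (72 + 34191) + 15529 = 34263 + 15529 = 49792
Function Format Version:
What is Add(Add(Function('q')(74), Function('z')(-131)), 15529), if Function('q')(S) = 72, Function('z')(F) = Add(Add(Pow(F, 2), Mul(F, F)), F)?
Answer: 49792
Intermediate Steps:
Function('z')(F) = Add(F, Mul(2, Pow(F, 2))) (Function('z')(F) = Add(Add(Pow(F, 2), Pow(F, 2)), F) = Add(Mul(2, Pow(F, 2)), F) = Add(F, Mul(2, Pow(F, 2))))
Add(Add(Function('q')(74), Function('z')(-131)), 15529) = Add(Add(72, Mul(-131, Add(1, Mul(2, -131)))), 15529) = Add(Add(72, Mul(-131, Add(1, -262))), 15529) = Add(Add(72, Mul(-131, -261)), 15529) = Add(Add(72, 34191), 15529) = Add(34263, 15529) = 49792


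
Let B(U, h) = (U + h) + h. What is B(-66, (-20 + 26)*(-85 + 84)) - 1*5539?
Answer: -5617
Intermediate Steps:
B(U, h) = U + 2*h
B(-66, (-20 + 26)*(-85 + 84)) - 1*5539 = (-66 + 2*((-20 + 26)*(-85 + 84))) - 1*5539 = (-66 + 2*(6*(-1))) - 5539 = (-66 + 2*(-6)) - 5539 = (-66 - 12) - 5539 = -78 - 5539 = -5617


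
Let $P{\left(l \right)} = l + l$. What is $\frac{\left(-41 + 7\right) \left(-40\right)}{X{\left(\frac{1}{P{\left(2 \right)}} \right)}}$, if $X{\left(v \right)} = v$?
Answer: $5440$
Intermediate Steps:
$P{\left(l \right)} = 2 l$
$\frac{\left(-41 + 7\right) \left(-40\right)}{X{\left(\frac{1}{P{\left(2 \right)}} \right)}} = \frac{\left(-41 + 7\right) \left(-40\right)}{\frac{1}{2 \cdot 2}} = \frac{\left(-34\right) \left(-40\right)}{\frac{1}{4}} = 1360 \frac{1}{\frac{1}{4}} = 1360 \cdot 4 = 5440$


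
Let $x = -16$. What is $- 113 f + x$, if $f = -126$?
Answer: $14222$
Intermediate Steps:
$- 113 f + x = \left(-113\right) \left(-126\right) - 16 = 14238 - 16 = 14222$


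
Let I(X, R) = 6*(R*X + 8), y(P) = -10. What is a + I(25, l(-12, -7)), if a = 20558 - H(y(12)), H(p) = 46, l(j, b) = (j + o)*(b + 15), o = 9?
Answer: 16960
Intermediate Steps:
l(j, b) = (9 + j)*(15 + b) (l(j, b) = (j + 9)*(b + 15) = (9 + j)*(15 + b))
I(X, R) = 48 + 6*R*X (I(X, R) = 6*(8 + R*X) = 48 + 6*R*X)
a = 20512 (a = 20558 - 1*46 = 20558 - 46 = 20512)
a + I(25, l(-12, -7)) = 20512 + (48 + 6*(135 + 9*(-7) + 15*(-12) - 7*(-12))*25) = 20512 + (48 + 6*(135 - 63 - 180 + 84)*25) = 20512 + (48 + 6*(-24)*25) = 20512 + (48 - 3600) = 20512 - 3552 = 16960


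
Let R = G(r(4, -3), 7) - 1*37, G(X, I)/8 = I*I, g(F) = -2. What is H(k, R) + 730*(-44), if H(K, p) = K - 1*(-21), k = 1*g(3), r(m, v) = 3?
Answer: -32101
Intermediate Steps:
G(X, I) = 8*I² (G(X, I) = 8*(I*I) = 8*I²)
R = 355 (R = 8*7² - 1*37 = 8*49 - 37 = 392 - 37 = 355)
k = -2 (k = 1*(-2) = -2)
H(K, p) = 21 + K (H(K, p) = K + 21 = 21 + K)
H(k, R) + 730*(-44) = (21 - 2) + 730*(-44) = 19 - 32120 = -32101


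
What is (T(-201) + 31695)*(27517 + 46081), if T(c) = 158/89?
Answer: 207620914774/89 ≈ 2.3328e+9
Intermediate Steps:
T(c) = 158/89 (T(c) = 158*(1/89) = 158/89)
(T(-201) + 31695)*(27517 + 46081) = (158/89 + 31695)*(27517 + 46081) = (2821013/89)*73598 = 207620914774/89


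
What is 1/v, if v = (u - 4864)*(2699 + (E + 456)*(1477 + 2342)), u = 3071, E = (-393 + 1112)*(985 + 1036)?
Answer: -1/9953174734492 ≈ -1.0047e-13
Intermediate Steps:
E = 1453099 (E = 719*2021 = 1453099)
v = -9953174734492 (v = (3071 - 4864)*(2699 + (1453099 + 456)*(1477 + 2342)) = -1793*(2699 + 1453555*3819) = -1793*(2699 + 5551126545) = -1793*5551129244 = -9953174734492)
1/v = 1/(-9953174734492) = -1/9953174734492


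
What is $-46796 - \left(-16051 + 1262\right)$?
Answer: $-32007$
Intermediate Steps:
$-46796 - \left(-16051 + 1262\right) = -46796 - -14789 = -46796 + 14789 = -32007$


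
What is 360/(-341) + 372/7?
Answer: 124332/2387 ≈ 52.087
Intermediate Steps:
360/(-341) + 372/7 = 360*(-1/341) + 372*(⅐) = -360/341 + 372/7 = 124332/2387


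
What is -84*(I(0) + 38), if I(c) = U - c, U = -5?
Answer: -2772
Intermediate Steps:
I(c) = -5 - c
-84*(I(0) + 38) = -84*((-5 - 1*0) + 38) = -84*((-5 + 0) + 38) = -84*(-5 + 38) = -84*33 = -2772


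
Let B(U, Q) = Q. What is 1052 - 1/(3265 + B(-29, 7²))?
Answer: 3486327/3314 ≈ 1052.0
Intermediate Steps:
1052 - 1/(3265 + B(-29, 7²)) = 1052 - 1/(3265 + 7²) = 1052 - 1/(3265 + 49) = 1052 - 1/3314 = 3486327/3314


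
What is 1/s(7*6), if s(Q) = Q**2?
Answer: 1/1764 ≈ 0.00056689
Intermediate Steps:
1/s(7*6) = 1/((7*6)**2) = 1/(42**2) = 1/1764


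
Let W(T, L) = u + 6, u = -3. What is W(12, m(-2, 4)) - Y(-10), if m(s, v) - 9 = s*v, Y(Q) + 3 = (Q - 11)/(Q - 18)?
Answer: 21/4 ≈ 5.2500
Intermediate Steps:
Y(Q) = -3 + (-11 + Q)/(-18 + Q) (Y(Q) = -3 + (Q - 11)/(Q - 18) = -3 + (-11 + Q)/(-18 + Q))
m(s, v) = 9 + s*v
W(T, L) = 3 (W(T, L) = -3 + 6 = 3)
W(12, m(-2, 4)) - Y(-10) = 3 - (43 - 2*(-10))/(-18 - 10) = 3 - (43 + 20)/(-28) = 3 - (-1)*63/28 = 3 - 1*(-9/4) = 3 + 9/4 = 21/4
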